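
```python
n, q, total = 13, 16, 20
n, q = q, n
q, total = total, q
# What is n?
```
Trace:
  n=13, q=16, total=20
  n=16, q=13, total=20
  n=16, q=20, total=13

Final answer: 16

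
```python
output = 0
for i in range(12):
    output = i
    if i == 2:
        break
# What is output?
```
Trace:
  output=0
  output=0, i=0
  output=1, i=1
  output=2, i=2

Final answer: 2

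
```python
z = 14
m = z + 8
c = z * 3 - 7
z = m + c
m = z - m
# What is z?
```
Trace:
  z=14
  z=14, m=22
  z=14, m=22, c=35
  z=57, m=22, c=35
  z=57, m=35, c=35

Final answer: 57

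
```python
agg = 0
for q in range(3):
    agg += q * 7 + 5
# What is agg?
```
Trace:
  agg=0
  agg=5, q=0
  agg=17, q=1
  agg=36, q=2

Final answer: 36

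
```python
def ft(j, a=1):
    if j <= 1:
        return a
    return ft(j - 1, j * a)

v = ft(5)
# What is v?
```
Call trace:
ft(j=5, a=1)
  ft(j=4, a=5)
    ft(j=3, a=20)
      ft(j=2, a=60)
        ft(j=1, a=120)
        -> return 120
      -> return 120
    -> return 120
  -> return 120
-> return 120

Final answer: 120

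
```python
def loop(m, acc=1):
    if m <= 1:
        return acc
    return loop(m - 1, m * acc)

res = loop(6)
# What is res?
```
Call trace:
loop(m=6, acc=1)
  loop(m=5, acc=6)
    loop(m=4, acc=30)
      loop(m=3, acc=120)
        loop(m=2, acc=360)
          loop(m=1, acc=720)
          -> return 720
        -> return 720
      -> return 720
    -> return 720
  -> return 720
-> return 720

Final answer: 720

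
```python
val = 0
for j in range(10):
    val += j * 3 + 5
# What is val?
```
Trace:
  val=0
  val=5, j=0
  val=13, j=1
  val=24, j=2
  val=38, j=3
  val=55, j=4
  val=75, j=5
  val=98, j=6
  val=124, j=7
  val=153, j=8
  val=185, j=9

Final answer: 185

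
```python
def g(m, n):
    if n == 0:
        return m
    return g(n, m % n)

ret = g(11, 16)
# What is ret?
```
Call trace:
g(m=11, n=16)
  g(m=16, n=11)
    g(m=11, n=5)
      g(m=5, n=1)
        g(m=1, n=0)
        -> return 1
      -> return 1
    -> return 1
  -> return 1
-> return 1

Final answer: 1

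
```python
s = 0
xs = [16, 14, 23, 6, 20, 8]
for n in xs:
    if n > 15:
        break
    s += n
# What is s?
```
Trace:
  s=0
  s=0, n=16

Final answer: 0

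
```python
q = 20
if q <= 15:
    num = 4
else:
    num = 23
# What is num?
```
Trace:
  q=20
  q=20, num=23

Final answer: 23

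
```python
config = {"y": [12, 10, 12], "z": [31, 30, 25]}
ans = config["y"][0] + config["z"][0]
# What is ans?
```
Trace:
  config={'y': [12, 10, 12], 'z': [31, 30, 25]}
  config={'y': [12, 10, 12], 'z': [31, 30, 25]}, ans=43

Final answer: 43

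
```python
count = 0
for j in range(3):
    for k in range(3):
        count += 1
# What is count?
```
Trace:
  count=0
  count=1, j=0, k=0
  count=2, j=0, k=1
  count=3, j=0, k=2
  count=4, j=1, k=0
  count=5, j=1, k=1
  count=6, j=1, k=2
  count=7, j=2, k=0
  count=8, j=2, k=1
  count=9, j=2, k=2

Final answer: 9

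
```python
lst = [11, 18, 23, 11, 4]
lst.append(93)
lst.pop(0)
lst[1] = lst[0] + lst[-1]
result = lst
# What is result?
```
Trace:
  lst=[11, 18, 23, 11, 4]
  lst=[11, 18, 23, 11, 4, 93]
  lst=[18, 23, 11, 4, 93]
  lst=[18, 111, 11, 4, 93]
  lst=[18, 111, 11, 4, 93], result=[18, 111, 11, 4, 93]

Final answer: [18, 111, 11, 4, 93]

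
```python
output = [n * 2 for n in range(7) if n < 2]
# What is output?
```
Trace:
  n=0
  n=1
  n=2
  n=3
  n=4
  n=5
  n=6
  output=[0, 2]

Final answer: [0, 2]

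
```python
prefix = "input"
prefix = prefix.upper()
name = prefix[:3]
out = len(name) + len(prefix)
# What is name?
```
Trace:
  prefix='input'
  prefix='INPUT'
  prefix='INPUT', name='INP'
  prefix='INPUT', name='INP', out=8

Final answer: 'INP'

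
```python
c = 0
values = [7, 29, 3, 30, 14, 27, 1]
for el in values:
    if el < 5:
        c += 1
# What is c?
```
Trace:
  c=0
  c=0, el=7
  c=0, el=29
  c=1, el=3
  c=1, el=30
  c=1, el=14
  c=1, el=27
  c=2, el=1

Final answer: 2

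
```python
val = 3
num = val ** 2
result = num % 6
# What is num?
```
Trace:
  val=3
  val=3, num=9
  val=3, num=9, result=3

Final answer: 9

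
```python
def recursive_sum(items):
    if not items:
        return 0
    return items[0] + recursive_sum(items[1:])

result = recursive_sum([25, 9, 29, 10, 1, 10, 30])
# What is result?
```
Call trace:
recursive_sum(items=[25, 9, 29, 10, 1, 10, 30])
  recursive_sum(items=[9, 29, 10, 1, 10, 30])
    recursive_sum(items=[29, 10, 1, 10, 30])
      recursive_sum(items=[10, 1, 10, 30])
        recursive_sum(items=[1, 10, 30])
          recursive_sum(items=[10, 30])
            recursive_sum(items=[30])
              recursive_sum(items=[])
              -> return 0
            -> return 30
          -> return 40
        -> return 41
      -> return 51
    -> return 80
  -> return 89
-> return 114

Final answer: 114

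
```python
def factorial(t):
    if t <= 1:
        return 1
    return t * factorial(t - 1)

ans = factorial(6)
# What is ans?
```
Call trace:
factorial(t=6)
  factorial(t=5)
    factorial(t=4)
      factorial(t=3)
        factorial(t=2)
          factorial(t=1)
          -> return 1
        -> return 2
      -> return 6
    -> return 24
  -> return 120
-> return 720

Final answer: 720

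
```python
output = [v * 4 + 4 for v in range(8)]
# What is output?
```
Trace:
  v=0
  v=1
  v=2
  v=3
  v=4
  v=5
  v=6
  v=7
  output=[4, 8, 12, 16, 20, 24, 28, 32]

Final answer: [4, 8, 12, 16, 20, 24, 28, 32]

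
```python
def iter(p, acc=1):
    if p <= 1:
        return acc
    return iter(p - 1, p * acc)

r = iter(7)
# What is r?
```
Call trace:
iter(p=7, acc=1)
  iter(p=6, acc=7)
    iter(p=5, acc=42)
      iter(p=4, acc=210)
        iter(p=3, acc=840)
          iter(p=2, acc=2520)
            iter(p=1, acc=5040)
            -> return 5040
          -> return 5040
        -> return 5040
      -> return 5040
    -> return 5040
  -> return 5040
-> return 5040

Final answer: 5040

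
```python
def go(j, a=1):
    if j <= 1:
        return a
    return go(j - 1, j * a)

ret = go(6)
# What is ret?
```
Call trace:
go(j=6, a=1)
  go(j=5, a=6)
    go(j=4, a=30)
      go(j=3, a=120)
        go(j=2, a=360)
          go(j=1, a=720)
          -> return 720
        -> return 720
      -> return 720
    -> return 720
  -> return 720
-> return 720

Final answer: 720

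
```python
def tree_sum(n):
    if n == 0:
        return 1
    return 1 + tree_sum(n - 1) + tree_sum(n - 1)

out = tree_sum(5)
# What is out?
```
Call trace (a repeated sub-call is expanded the first time; later identical calls just restate its return value):
tree_sum(n=5)
  tree_sum(n=4)
    tree_sum(n=3)
      tree_sum(n=2)
        tree_sum(n=1)
          tree_sum(n=0)
          -> return 1
          tree_sum(n=0)
          -> return 1
        -> return 3
        tree_sum(n=1) -> return 3  (same call as traced above)
      -> return 7
      tree_sum(n=2) -> return 7  (same call as traced above)
    -> return 15
    tree_sum(n=3) -> return 15  (same call as traced above)
  -> return 31
  tree_sum(n=4) -> return 31  (same call as traced above)
-> return 63

Final answer: 63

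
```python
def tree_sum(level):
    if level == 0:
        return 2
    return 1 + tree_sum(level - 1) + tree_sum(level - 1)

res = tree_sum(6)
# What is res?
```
Call trace (a repeated sub-call is expanded the first time; later identical calls just restate its return value):
tree_sum(level=6)
  tree_sum(level=5)
    tree_sum(level=4)
      tree_sum(level=3)
        tree_sum(level=2)
          tree_sum(level=1)
            tree_sum(level=0)
            -> return 2
            tree_sum(level=0)
            -> return 2
          -> return 5
          tree_sum(level=1) -> return 5  (same call as traced above)
        -> return 11
        tree_sum(level=2) -> return 11  (same call as traced above)
      -> return 23
      tree_sum(level=3) -> return 23  (same call as traced above)
    -> return 47
    tree_sum(level=4) -> return 47  (same call as traced above)
  -> return 95
  tree_sum(level=5) -> return 95  (same call as traced above)
-> return 191

Final answer: 191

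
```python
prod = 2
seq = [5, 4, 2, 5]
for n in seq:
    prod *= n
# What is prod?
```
Trace:
  prod=2
  prod=10, n=5
  prod=40, n=4
  prod=80, n=2
  prod=400, n=5

Final answer: 400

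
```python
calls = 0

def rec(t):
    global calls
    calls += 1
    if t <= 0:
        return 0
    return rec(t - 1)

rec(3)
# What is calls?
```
Call trace:
rec(t=3)
  rec(t=2)
    rec(t=1)
      rec(t=0)
      -> return 0
    -> return 0
  -> return 0
-> return 0

calls is incremented once per call. rec is entered once for each t = 3, 2, 1, 0 (the t <= 0 call returns without recursing), i.e. 3 + 1 calls.
calls = 4

Final answer: 4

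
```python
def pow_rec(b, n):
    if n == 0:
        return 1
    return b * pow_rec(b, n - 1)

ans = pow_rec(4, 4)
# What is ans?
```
Call trace:
pow_rec(b=4, n=4)
  pow_rec(b=4, n=3)
    pow_rec(b=4, n=2)
      pow_rec(b=4, n=1)
        pow_rec(b=4, n=0)
        -> return 1
      -> return 4
    -> return 16
  -> return 64
-> return 256

Final answer: 256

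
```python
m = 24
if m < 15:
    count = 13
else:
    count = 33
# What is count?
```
Trace:
  m=24
  m=24, count=33

Final answer: 33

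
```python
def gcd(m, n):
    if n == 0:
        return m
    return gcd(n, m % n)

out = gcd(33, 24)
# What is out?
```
Call trace:
gcd(m=33, n=24)
  gcd(m=24, n=9)
    gcd(m=9, n=6)
      gcd(m=6, n=3)
        gcd(m=3, n=0)
        -> return 3
      -> return 3
    -> return 3
  -> return 3
-> return 3

Final answer: 3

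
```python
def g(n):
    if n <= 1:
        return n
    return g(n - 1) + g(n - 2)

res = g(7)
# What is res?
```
Call trace (a repeated sub-call is expanded the first time; later identical calls just restate its return value):
g(n=7)
  g(n=6)
    g(n=5)
      g(n=4)
        g(n=3)
          g(n=2)
            g(n=1)
            -> return 1
            g(n=0)
            -> return 0
          -> return 1
          g(n=1)
          -> return 1
        -> return 2
        g(n=2) -> return 1  (same call as traced above)
      -> return 3
      g(n=3) -> return 2  (same call as traced above)
    -> return 5
    g(n=4) -> return 3  (same call as traced above)
  -> return 8
  g(n=5) -> return 5  (same call as traced above)
-> return 13

Final answer: 13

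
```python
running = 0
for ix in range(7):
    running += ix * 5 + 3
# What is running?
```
Trace:
  running=0
  running=3, ix=0
  running=11, ix=1
  running=24, ix=2
  running=42, ix=3
  running=65, ix=4
  running=93, ix=5
  running=126, ix=6

Final answer: 126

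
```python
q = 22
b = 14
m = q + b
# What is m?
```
Trace:
  q=22
  q=22, b=14
  q=22, b=14, m=36

Final answer: 36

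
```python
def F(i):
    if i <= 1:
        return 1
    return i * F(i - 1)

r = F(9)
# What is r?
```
Call trace:
F(i=9)
  F(i=8)
    F(i=7)
      F(i=6)
        F(i=5)
          F(i=4)
            F(i=3)
              F(i=2)
                F(i=1)
                -> return 1
              -> return 2
            -> return 6
          -> return 24
        -> return 120
      -> return 720
    -> return 5040
  -> return 40320
-> return 362880

Final answer: 362880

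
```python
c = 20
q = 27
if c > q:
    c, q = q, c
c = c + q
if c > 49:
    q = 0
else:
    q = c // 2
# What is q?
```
Trace:
  c=20
  c=20, q=27
  c=20, q=27
  c=47, q=27
  c=47, q=23

Final answer: 23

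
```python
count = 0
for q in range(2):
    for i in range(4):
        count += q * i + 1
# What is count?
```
Trace:
  count=0
  count=1, q=0, i=0
  count=2, q=0, i=1
  count=3, q=0, i=2
  count=4, q=0, i=3
  count=5, q=1, i=0
  count=7, q=1, i=1
  count=10, q=1, i=2
  count=14, q=1, i=3

Final answer: 14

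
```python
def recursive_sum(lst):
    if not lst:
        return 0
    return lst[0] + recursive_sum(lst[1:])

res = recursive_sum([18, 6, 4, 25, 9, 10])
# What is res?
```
Call trace:
recursive_sum(lst=[18, 6, 4, 25, 9, 10])
  recursive_sum(lst=[6, 4, 25, 9, 10])
    recursive_sum(lst=[4, 25, 9, 10])
      recursive_sum(lst=[25, 9, 10])
        recursive_sum(lst=[9, 10])
          recursive_sum(lst=[10])
            recursive_sum(lst=[])
            -> return 0
          -> return 10
        -> return 19
      -> return 44
    -> return 48
  -> return 54
-> return 72

Final answer: 72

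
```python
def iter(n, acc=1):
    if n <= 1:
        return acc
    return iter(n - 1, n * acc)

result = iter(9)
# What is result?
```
Call trace:
iter(n=9, acc=1)
  iter(n=8, acc=9)
    iter(n=7, acc=72)
      iter(n=6, acc=504)
        iter(n=5, acc=3024)
          iter(n=4, acc=15120)
            iter(n=3, acc=60480)
              iter(n=2, acc=181440)
                iter(n=1, acc=362880)
                -> return 362880
              -> return 362880
            -> return 362880
          -> return 362880
        -> return 362880
      -> return 362880
    -> return 362880
  -> return 362880
-> return 362880

Final answer: 362880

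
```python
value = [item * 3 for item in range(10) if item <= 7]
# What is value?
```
Trace:
  item=0
  item=1
  item=2
  item=3
  item=4
  item=5
  item=6
  item=7
  item=8
  item=9
  value=[0, 3, 6, 9, 12, 15, 18, 21]

Final answer: [0, 3, 6, 9, 12, 15, 18, 21]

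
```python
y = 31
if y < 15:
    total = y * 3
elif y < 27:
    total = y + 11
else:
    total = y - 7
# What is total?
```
Trace:
  y=31
  y=31, total=24

Final answer: 24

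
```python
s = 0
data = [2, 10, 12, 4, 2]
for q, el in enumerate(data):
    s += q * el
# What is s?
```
Trace:
  s=0
  s=0, q=0, el=2
  s=10, q=1, el=10
  s=34, q=2, el=12
  s=46, q=3, el=4
  s=54, q=4, el=2

Final answer: 54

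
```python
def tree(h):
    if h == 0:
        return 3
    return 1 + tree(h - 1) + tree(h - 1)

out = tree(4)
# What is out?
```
Call trace (a repeated sub-call is expanded the first time; later identical calls just restate its return value):
tree(h=4)
  tree(h=3)
    tree(h=2)
      tree(h=1)
        tree(h=0)
        -> return 3
        tree(h=0)
        -> return 3
      -> return 7
      tree(h=1) -> return 7  (same call as traced above)
    -> return 15
    tree(h=2) -> return 15  (same call as traced above)
  -> return 31
  tree(h=3) -> return 31  (same call as traced above)
-> return 63

Final answer: 63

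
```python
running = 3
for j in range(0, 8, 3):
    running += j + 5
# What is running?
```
Trace:
  running=3
  running=8, j=0
  running=16, j=3
  running=27, j=6

Final answer: 27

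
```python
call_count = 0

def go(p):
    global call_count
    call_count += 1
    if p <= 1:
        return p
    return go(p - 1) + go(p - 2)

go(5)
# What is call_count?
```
Call trace (a repeated sub-call is expanded the first time; later identical calls just restate its return value):
go(p=5)
  go(p=4)
    go(p=3)
      go(p=2)
        go(p=1)
        -> return 1
        go(p=0)
        -> return 0
      -> return 1
      go(p=1)
      -> return 1
    -> return 2
    go(p=2) -> return 1  (same call as traced above)
  -> return 3
  go(p=3) -> return 2  (same call as traced above)
-> return 5

call_count is incremented once per call, so count the calls in each subtree. Let C(p) = number of calls made by go(p).
C(0) = C(1) = 1 (base case, no recursion); C(p) = 1 + C(p - 1) + C(p - 2) otherwise.
C(2) = 1 + C(1) + C(0) = 1 + 1 + 1 = 3
C(3) = 1 + C(2) + C(1) = 1 + 3 + 1 = 5
C(4) = 1 + C(3) + C(2) = 1 + 5 + 3 = 9
C(5) = 1 + C(4) + C(3) = 1 + 9 + 5 = 15
call_count = C(5) = 15

Final answer: 15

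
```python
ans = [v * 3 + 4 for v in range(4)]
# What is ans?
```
Trace:
  v=0
  v=1
  v=2
  v=3
  ans=[4, 7, 10, 13]

Final answer: [4, 7, 10, 13]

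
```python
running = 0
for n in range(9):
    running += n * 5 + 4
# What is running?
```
Trace:
  running=0
  running=4, n=0
  running=13, n=1
  running=27, n=2
  running=46, n=3
  running=70, n=4
  running=99, n=5
  running=133, n=6
  running=172, n=7
  running=216, n=8

Final answer: 216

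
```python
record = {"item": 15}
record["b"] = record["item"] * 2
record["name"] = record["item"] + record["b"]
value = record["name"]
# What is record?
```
Trace:
  record={'item': 15}
  record={'item': 15, 'b': 30}
  record={'item': 15, 'b': 30, 'name': 45}
  record={'item': 15, 'b': 30, 'name': 45}, value=45

Final answer: {'item': 15, 'b': 30, 'name': 45}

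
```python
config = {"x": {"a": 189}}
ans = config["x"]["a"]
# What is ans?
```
Trace:
  config={'x': {'a': 189}}
  config={'x': {'a': 189}}, ans=189

Final answer: 189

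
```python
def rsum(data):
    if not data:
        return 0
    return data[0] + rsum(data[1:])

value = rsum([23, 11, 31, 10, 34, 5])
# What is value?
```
Call trace:
rsum(data=[23, 11, 31, 10, 34, 5])
  rsum(data=[11, 31, 10, 34, 5])
    rsum(data=[31, 10, 34, 5])
      rsum(data=[10, 34, 5])
        rsum(data=[34, 5])
          rsum(data=[5])
            rsum(data=[])
            -> return 0
          -> return 5
        -> return 39
      -> return 49
    -> return 80
  -> return 91
-> return 114

Final answer: 114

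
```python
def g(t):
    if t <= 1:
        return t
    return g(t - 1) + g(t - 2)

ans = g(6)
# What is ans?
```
Call trace (a repeated sub-call is expanded the first time; later identical calls just restate its return value):
g(t=6)
  g(t=5)
    g(t=4)
      g(t=3)
        g(t=2)
          g(t=1)
          -> return 1
          g(t=0)
          -> return 0
        -> return 1
        g(t=1)
        -> return 1
      -> return 2
      g(t=2) -> return 1  (same call as traced above)
    -> return 3
    g(t=3) -> return 2  (same call as traced above)
  -> return 5
  g(t=4) -> return 3  (same call as traced above)
-> return 8

Final answer: 8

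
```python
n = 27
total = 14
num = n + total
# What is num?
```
Trace:
  n=27
  n=27, total=14
  n=27, total=14, num=41

Final answer: 41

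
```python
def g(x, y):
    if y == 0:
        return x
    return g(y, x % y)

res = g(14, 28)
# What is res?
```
Call trace:
g(x=14, y=28)
  g(x=28, y=14)
    g(x=14, y=0)
    -> return 14
  -> return 14
-> return 14

Final answer: 14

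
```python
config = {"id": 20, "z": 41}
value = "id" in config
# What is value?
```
Trace:
  config={'id': 20, 'z': 41}
  config={'id': 20, 'z': 41}, value=True

Final answer: True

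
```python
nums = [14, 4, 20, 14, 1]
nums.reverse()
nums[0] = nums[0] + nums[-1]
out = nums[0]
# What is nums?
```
Trace:
  nums=[14, 4, 20, 14, 1]
  nums=[1, 14, 20, 4, 14]
  nums=[15, 14, 20, 4, 14]
  nums=[15, 14, 20, 4, 14], out=15

Final answer: [15, 14, 20, 4, 14]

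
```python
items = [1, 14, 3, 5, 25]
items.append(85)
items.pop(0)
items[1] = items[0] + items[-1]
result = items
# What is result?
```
Trace:
  items=[1, 14, 3, 5, 25]
  items=[1, 14, 3, 5, 25, 85]
  items=[14, 3, 5, 25, 85]
  items=[14, 99, 5, 25, 85]
  items=[14, 99, 5, 25, 85], result=[14, 99, 5, 25, 85]

Final answer: [14, 99, 5, 25, 85]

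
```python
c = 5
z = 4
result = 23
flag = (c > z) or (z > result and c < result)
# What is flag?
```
Trace:
  c=5
  c=5, z=4
  c=5, z=4, result=23
  c=5, z=4, result=23, flag=True

Final answer: True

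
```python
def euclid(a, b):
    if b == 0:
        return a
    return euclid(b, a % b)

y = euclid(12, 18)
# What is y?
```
Call trace:
euclid(a=12, b=18)
  euclid(a=18, b=12)
    euclid(a=12, b=6)
      euclid(a=6, b=0)
      -> return 6
    -> return 6
  -> return 6
-> return 6

Final answer: 6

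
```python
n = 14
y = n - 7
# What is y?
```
Trace:
  n=14
  n=14, y=7

Final answer: 7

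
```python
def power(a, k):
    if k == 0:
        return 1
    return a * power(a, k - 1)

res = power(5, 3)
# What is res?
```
Call trace:
power(a=5, k=3)
  power(a=5, k=2)
    power(a=5, k=1)
      power(a=5, k=0)
      -> return 1
    -> return 5
  -> return 25
-> return 125

Final answer: 125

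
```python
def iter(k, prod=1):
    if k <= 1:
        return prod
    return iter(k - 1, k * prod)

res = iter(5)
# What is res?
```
Call trace:
iter(k=5, prod=1)
  iter(k=4, prod=5)
    iter(k=3, prod=20)
      iter(k=2, prod=60)
        iter(k=1, prod=120)
        -> return 120
      -> return 120
    -> return 120
  -> return 120
-> return 120

Final answer: 120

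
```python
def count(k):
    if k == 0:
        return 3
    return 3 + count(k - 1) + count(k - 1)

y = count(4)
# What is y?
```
Call trace (a repeated sub-call is expanded the first time; later identical calls just restate its return value):
count(k=4)
  count(k=3)
    count(k=2)
      count(k=1)
        count(k=0)
        -> return 3
        count(k=0)
        -> return 3
      -> return 9
      count(k=1) -> return 9  (same call as traced above)
    -> return 21
    count(k=2) -> return 21  (same call as traced above)
  -> return 45
  count(k=3) -> return 45  (same call as traced above)
-> return 93

Final answer: 93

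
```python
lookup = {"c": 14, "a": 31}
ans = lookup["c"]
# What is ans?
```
Trace:
  lookup={'c': 14, 'a': 31}
  lookup={'c': 14, 'a': 31}, ans=14

Final answer: 14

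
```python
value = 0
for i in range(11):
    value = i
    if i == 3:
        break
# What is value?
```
Trace:
  value=0
  value=0, i=0
  value=1, i=1
  value=2, i=2
  value=3, i=3

Final answer: 3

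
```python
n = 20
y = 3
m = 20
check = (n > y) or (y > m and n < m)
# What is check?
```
Trace:
  n=20
  n=20, y=3
  n=20, y=3, m=20
  n=20, y=3, m=20, check=True

Final answer: True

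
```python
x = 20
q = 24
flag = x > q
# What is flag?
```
Trace:
  x=20
  x=20, q=24
  x=20, q=24, flag=False

Final answer: False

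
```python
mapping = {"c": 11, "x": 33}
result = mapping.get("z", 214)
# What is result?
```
Trace:
  mapping={'c': 11, 'x': 33}
  mapping={'c': 11, 'x': 33}, result=214

Final answer: 214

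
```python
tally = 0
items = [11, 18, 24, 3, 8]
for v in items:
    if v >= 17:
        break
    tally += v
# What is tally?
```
Trace:
  tally=0
  tally=11, v=11
  tally=11, v=18

Final answer: 11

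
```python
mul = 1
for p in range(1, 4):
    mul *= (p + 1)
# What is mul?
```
Trace:
  mul=1
  mul=2, p=1
  mul=6, p=2
  mul=24, p=3

Final answer: 24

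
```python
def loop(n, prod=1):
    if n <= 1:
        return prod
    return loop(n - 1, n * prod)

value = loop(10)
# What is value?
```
Call trace:
loop(n=10, prod=1)
  loop(n=9, prod=10)
    loop(n=8, prod=90)
      loop(n=7, prod=720)
        loop(n=6, prod=5040)
          loop(n=5, prod=30240)
            loop(n=4, prod=151200)
              loop(n=3, prod=604800)
                loop(n=2, prod=1814400)
                  loop(n=1, prod=3628800)
                  -> return 3628800
                -> return 3628800
              -> return 3628800
            -> return 3628800
          -> return 3628800
        -> return 3628800
      -> return 3628800
    -> return 3628800
  -> return 3628800
-> return 3628800

Final answer: 3628800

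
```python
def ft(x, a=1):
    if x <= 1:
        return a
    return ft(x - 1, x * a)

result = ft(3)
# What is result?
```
Call trace:
ft(x=3, a=1)
  ft(x=2, a=3)
    ft(x=1, a=6)
    -> return 6
  -> return 6
-> return 6

Final answer: 6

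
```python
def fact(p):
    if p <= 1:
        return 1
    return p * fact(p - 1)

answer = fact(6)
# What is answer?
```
Call trace:
fact(p=6)
  fact(p=5)
    fact(p=4)
      fact(p=3)
        fact(p=2)
          fact(p=1)
          -> return 1
        -> return 2
      -> return 6
    -> return 24
  -> return 120
-> return 720

Final answer: 720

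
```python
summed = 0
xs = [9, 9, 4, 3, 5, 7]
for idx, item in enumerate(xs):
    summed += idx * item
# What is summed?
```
Trace:
  summed=0
  summed=0, idx=0, item=9
  summed=9, idx=1, item=9
  summed=17, idx=2, item=4
  summed=26, idx=3, item=3
  summed=46, idx=4, item=5
  summed=81, idx=5, item=7

Final answer: 81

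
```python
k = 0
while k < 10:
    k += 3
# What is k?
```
Trace:
  k=0
  k=3
  k=6
  k=9
  k=12

Final answer: 12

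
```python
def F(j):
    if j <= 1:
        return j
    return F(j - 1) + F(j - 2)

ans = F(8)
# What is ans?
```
Call trace (a repeated sub-call is expanded the first time; later identical calls just restate its return value):
F(j=8)
  F(j=7)
    F(j=6)
      F(j=5)
        F(j=4)
          F(j=3)
            F(j=2)
              F(j=1)
              -> return 1
              F(j=0)
              -> return 0
            -> return 1
            F(j=1)
            -> return 1
          -> return 2
          F(j=2) -> return 1  (same call as traced above)
        -> return 3
        F(j=3) -> return 2  (same call as traced above)
      -> return 5
      F(j=4) -> return 3  (same call as traced above)
    -> return 8
    F(j=5) -> return 5  (same call as traced above)
  -> return 13
  F(j=6) -> return 8  (same call as traced above)
-> return 21

Final answer: 21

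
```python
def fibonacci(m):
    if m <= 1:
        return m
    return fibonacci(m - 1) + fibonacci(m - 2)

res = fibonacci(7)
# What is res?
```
Call trace (a repeated sub-call is expanded the first time; later identical calls just restate its return value):
fibonacci(m=7)
  fibonacci(m=6)
    fibonacci(m=5)
      fibonacci(m=4)
        fibonacci(m=3)
          fibonacci(m=2)
            fibonacci(m=1)
            -> return 1
            fibonacci(m=0)
            -> return 0
          -> return 1
          fibonacci(m=1)
          -> return 1
        -> return 2
        fibonacci(m=2) -> return 1  (same call as traced above)
      -> return 3
      fibonacci(m=3) -> return 2  (same call as traced above)
    -> return 5
    fibonacci(m=4) -> return 3  (same call as traced above)
  -> return 8
  fibonacci(m=5) -> return 5  (same call as traced above)
-> return 13

Final answer: 13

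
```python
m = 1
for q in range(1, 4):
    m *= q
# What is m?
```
Trace:
  m=1
  m=1, q=1
  m=2, q=2
  m=6, q=3

Final answer: 6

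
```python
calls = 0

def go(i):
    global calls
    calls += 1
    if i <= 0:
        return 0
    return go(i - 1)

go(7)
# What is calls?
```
Call trace:
go(i=7)
  go(i=6)
    go(i=5)
      go(i=4)
        go(i=3)
          go(i=2)
            go(i=1)
              go(i=0)
              -> return 0
            -> return 0
          -> return 0
        -> return 0
      -> return 0
    -> return 0
  -> return 0
-> return 0

calls is incremented once per call. go is entered once for each i = 7, 6, 5, 4, 3, 2, 1, 0 (the i <= 0 call returns without recursing), i.e. 7 + 1 calls.
calls = 8

Final answer: 8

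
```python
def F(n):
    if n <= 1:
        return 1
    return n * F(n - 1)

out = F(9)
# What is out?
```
Call trace:
F(n=9)
  F(n=8)
    F(n=7)
      F(n=6)
        F(n=5)
          F(n=4)
            F(n=3)
              F(n=2)
                F(n=1)
                -> return 1
              -> return 2
            -> return 6
          -> return 24
        -> return 120
      -> return 720
    -> return 5040
  -> return 40320
-> return 362880

Final answer: 362880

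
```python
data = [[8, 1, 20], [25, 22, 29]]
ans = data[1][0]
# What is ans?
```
Trace:
  data=[[8, 1, 20], [25, 22, 29]]
  data=[[8, 1, 20], [25, 22, 29]], ans=25

Final answer: 25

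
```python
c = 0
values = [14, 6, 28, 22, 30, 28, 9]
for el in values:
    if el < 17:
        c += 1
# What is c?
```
Trace:
  c=0
  c=1, el=14
  c=2, el=6
  c=2, el=28
  c=2, el=22
  c=2, el=30
  c=2, el=28
  c=3, el=9

Final answer: 3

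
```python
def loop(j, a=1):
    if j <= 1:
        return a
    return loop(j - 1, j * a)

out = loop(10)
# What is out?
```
Call trace:
loop(j=10, a=1)
  loop(j=9, a=10)
    loop(j=8, a=90)
      loop(j=7, a=720)
        loop(j=6, a=5040)
          loop(j=5, a=30240)
            loop(j=4, a=151200)
              loop(j=3, a=604800)
                loop(j=2, a=1814400)
                  loop(j=1, a=3628800)
                  -> return 3628800
                -> return 3628800
              -> return 3628800
            -> return 3628800
          -> return 3628800
        -> return 3628800
      -> return 3628800
    -> return 3628800
  -> return 3628800
-> return 3628800

Final answer: 3628800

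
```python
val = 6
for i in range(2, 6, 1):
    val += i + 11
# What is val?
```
Trace:
  val=6
  val=19, i=2
  val=33, i=3
  val=48, i=4
  val=64, i=5

Final answer: 64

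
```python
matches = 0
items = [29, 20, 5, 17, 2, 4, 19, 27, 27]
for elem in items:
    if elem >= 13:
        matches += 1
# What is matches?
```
Trace:
  matches=0
  matches=1, elem=29
  matches=2, elem=20
  matches=2, elem=5
  matches=3, elem=17
  matches=3, elem=2
  matches=3, elem=4
  matches=4, elem=19
  matches=5, elem=27
  matches=6, elem=27

Final answer: 6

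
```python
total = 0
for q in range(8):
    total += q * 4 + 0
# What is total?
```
Trace:
  total=0
  total=0, q=0
  total=4, q=1
  total=12, q=2
  total=24, q=3
  total=40, q=4
  total=60, q=5
  total=84, q=6
  total=112, q=7

Final answer: 112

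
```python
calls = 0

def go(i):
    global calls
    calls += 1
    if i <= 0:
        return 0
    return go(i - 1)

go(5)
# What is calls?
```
Call trace:
go(i=5)
  go(i=4)
    go(i=3)
      go(i=2)
        go(i=1)
          go(i=0)
          -> return 0
        -> return 0
      -> return 0
    -> return 0
  -> return 0
-> return 0

calls is incremented once per call. go is entered once for each i = 5, 4, 3, 2, 1, 0 (the i <= 0 call returns without recursing), i.e. 5 + 1 calls.
calls = 6

Final answer: 6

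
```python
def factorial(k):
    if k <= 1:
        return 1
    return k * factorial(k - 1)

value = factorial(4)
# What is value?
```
Call trace:
factorial(k=4)
  factorial(k=3)
    factorial(k=2)
      factorial(k=1)
      -> return 1
    -> return 2
  -> return 6
-> return 24

Final answer: 24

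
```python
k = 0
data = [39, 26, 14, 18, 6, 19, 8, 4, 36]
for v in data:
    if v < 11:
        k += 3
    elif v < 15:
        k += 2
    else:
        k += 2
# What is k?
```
Trace:
  k=0
  k=2, v=39
  k=4, v=26
  k=6, v=14
  k=8, v=18
  k=11, v=6
  k=13, v=19
  k=16, v=8
  k=19, v=4
  k=21, v=36

Final answer: 21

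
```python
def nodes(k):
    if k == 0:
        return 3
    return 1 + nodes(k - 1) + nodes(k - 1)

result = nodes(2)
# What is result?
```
Call trace (a repeated sub-call is expanded the first time; later identical calls just restate its return value):
nodes(k=2)
  nodes(k=1)
    nodes(k=0)
    -> return 3
    nodes(k=0)
    -> return 3
  -> return 7
  nodes(k=1) -> return 7  (same call as traced above)
-> return 15

Final answer: 15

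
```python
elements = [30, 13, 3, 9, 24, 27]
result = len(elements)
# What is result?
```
Trace:
  elements=[30, 13, 3, 9, 24, 27]
  elements=[30, 13, 3, 9, 24, 27], result=6

Final answer: 6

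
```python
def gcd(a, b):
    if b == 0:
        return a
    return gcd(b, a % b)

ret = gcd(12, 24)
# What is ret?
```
Call trace:
gcd(a=12, b=24)
  gcd(a=24, b=12)
    gcd(a=12, b=0)
    -> return 12
  -> return 12
-> return 12

Final answer: 12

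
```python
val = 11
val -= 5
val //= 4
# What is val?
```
Trace:
  val=11
  val=6
  val=1

Final answer: 1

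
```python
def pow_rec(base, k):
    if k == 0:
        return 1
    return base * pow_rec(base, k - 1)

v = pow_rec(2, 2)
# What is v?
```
Call trace:
pow_rec(base=2, k=2)
  pow_rec(base=2, k=1)
    pow_rec(base=2, k=0)
    -> return 1
  -> return 2
-> return 4

Final answer: 4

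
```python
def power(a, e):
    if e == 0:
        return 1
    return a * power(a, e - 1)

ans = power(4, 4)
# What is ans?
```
Call trace:
power(a=4, e=4)
  power(a=4, e=3)
    power(a=4, e=2)
      power(a=4, e=1)
        power(a=4, e=0)
        -> return 1
      -> return 4
    -> return 16
  -> return 64
-> return 256

Final answer: 256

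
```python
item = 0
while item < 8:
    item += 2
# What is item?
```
Trace:
  item=0
  item=2
  item=4
  item=6
  item=8

Final answer: 8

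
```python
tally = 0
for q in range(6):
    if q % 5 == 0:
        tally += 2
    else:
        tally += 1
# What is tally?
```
Trace:
  tally=0
  tally=2, q=0
  tally=3, q=1
  tally=4, q=2
  tally=5, q=3
  tally=6, q=4
  tally=8, q=5

Final answer: 8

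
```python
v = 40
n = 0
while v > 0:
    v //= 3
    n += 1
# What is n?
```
Trace:
  v=40
  v=40, n=0
  v=13, n=1
  v=4, n=2
  v=1, n=3
  v=0, n=4

Final answer: 4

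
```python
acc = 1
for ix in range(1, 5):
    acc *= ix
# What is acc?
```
Trace:
  acc=1
  acc=1, ix=1
  acc=2, ix=2
  acc=6, ix=3
  acc=24, ix=4

Final answer: 24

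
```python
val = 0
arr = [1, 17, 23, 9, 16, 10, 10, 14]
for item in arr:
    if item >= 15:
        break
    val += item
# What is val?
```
Trace:
  val=0
  val=1, item=1
  val=1, item=17

Final answer: 1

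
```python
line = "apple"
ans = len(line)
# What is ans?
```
Trace:
  line='apple'
  line='apple', ans=5

Final answer: 5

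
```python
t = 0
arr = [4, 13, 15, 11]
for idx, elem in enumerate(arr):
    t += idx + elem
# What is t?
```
Trace:
  t=0
  t=4, idx=0, elem=4
  t=18, idx=1, elem=13
  t=35, idx=2, elem=15
  t=49, idx=3, elem=11

Final answer: 49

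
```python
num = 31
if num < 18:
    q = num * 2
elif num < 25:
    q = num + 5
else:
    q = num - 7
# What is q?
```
Trace:
  num=31
  num=31, q=24

Final answer: 24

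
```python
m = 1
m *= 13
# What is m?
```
Trace:
  m=1
  m=13

Final answer: 13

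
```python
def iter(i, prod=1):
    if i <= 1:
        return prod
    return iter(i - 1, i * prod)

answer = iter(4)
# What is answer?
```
Call trace:
iter(i=4, prod=1)
  iter(i=3, prod=4)
    iter(i=2, prod=12)
      iter(i=1, prod=24)
      -> return 24
    -> return 24
  -> return 24
-> return 24

Final answer: 24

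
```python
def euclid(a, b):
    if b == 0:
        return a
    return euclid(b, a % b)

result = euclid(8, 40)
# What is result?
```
Call trace:
euclid(a=8, b=40)
  euclid(a=40, b=8)
    euclid(a=8, b=0)
    -> return 8
  -> return 8
-> return 8

Final answer: 8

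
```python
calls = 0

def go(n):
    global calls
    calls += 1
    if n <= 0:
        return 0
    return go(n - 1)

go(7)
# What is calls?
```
Call trace:
go(n=7)
  go(n=6)
    go(n=5)
      go(n=4)
        go(n=3)
          go(n=2)
            go(n=1)
              go(n=0)
              -> return 0
            -> return 0
          -> return 0
        -> return 0
      -> return 0
    -> return 0
  -> return 0
-> return 0

calls is incremented once per call. go is entered once for each n = 7, 6, 5, 4, 3, 2, 1, 0 (the n <= 0 call returns without recursing), i.e. 7 + 1 calls.
calls = 8

Final answer: 8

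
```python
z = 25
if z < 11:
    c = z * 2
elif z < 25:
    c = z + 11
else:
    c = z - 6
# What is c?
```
Trace:
  z=25
  z=25, c=19

Final answer: 19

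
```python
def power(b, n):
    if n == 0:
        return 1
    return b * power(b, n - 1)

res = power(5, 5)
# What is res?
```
Call trace:
power(b=5, n=5)
  power(b=5, n=4)
    power(b=5, n=3)
      power(b=5, n=2)
        power(b=5, n=1)
          power(b=5, n=0)
          -> return 1
        -> return 5
      -> return 25
    -> return 125
  -> return 625
-> return 3125

Final answer: 3125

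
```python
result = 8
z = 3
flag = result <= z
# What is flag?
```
Trace:
  result=8
  result=8, z=3
  result=8, z=3, flag=False

Final answer: False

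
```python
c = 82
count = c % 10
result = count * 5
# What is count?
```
Trace:
  c=82
  c=82, count=2
  c=82, count=2, result=10

Final answer: 2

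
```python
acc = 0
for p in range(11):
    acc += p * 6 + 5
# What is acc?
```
Trace:
  acc=0
  acc=5, p=0
  acc=16, p=1
  acc=33, p=2
  acc=56, p=3
  acc=85, p=4
  acc=120, p=5
  acc=161, p=6
  acc=208, p=7
  acc=261, p=8
  acc=320, p=9
  acc=385, p=10

Final answer: 385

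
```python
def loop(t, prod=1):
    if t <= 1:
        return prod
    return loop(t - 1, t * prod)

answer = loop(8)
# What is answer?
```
Call trace:
loop(t=8, prod=1)
  loop(t=7, prod=8)
    loop(t=6, prod=56)
      loop(t=5, prod=336)
        loop(t=4, prod=1680)
          loop(t=3, prod=6720)
            loop(t=2, prod=20160)
              loop(t=1, prod=40320)
              -> return 40320
            -> return 40320
          -> return 40320
        -> return 40320
      -> return 40320
    -> return 40320
  -> return 40320
-> return 40320

Final answer: 40320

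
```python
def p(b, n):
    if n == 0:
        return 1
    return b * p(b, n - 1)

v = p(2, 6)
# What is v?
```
Call trace:
p(b=2, n=6)
  p(b=2, n=5)
    p(b=2, n=4)
      p(b=2, n=3)
        p(b=2, n=2)
          p(b=2, n=1)
            p(b=2, n=0)
            -> return 1
          -> return 2
        -> return 4
      -> return 8
    -> return 16
  -> return 32
-> return 64

Final answer: 64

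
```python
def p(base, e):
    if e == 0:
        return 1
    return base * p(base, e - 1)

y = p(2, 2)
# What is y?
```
Call trace:
p(base=2, e=2)
  p(base=2, e=1)
    p(base=2, e=0)
    -> return 1
  -> return 2
-> return 4

Final answer: 4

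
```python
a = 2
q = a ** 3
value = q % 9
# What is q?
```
Trace:
  a=2
  a=2, q=8
  a=2, q=8, value=8

Final answer: 8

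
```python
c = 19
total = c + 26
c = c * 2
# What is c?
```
Trace:
  c=19
  c=19, total=45
  c=38, total=45

Final answer: 38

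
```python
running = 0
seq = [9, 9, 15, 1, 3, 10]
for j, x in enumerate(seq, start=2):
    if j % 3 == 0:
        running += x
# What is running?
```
Trace:
  running=0
  running=0, j=2, x=9
  running=9, j=3, x=9
  running=9, j=4, x=15
  running=9, j=5, x=1
  running=12, j=6, x=3
  running=12, j=7, x=10

Final answer: 12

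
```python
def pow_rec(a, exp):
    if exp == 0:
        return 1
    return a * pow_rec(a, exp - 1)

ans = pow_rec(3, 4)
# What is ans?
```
Call trace:
pow_rec(a=3, exp=4)
  pow_rec(a=3, exp=3)
    pow_rec(a=3, exp=2)
      pow_rec(a=3, exp=1)
        pow_rec(a=3, exp=0)
        -> return 1
      -> return 3
    -> return 9
  -> return 27
-> return 81

Final answer: 81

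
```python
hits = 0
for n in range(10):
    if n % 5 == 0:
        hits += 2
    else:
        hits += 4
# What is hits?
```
Trace:
  hits=0
  hits=2, n=0
  hits=6, n=1
  hits=10, n=2
  hits=14, n=3
  hits=18, n=4
  hits=20, n=5
  hits=24, n=6
  hits=28, n=7
  hits=32, n=8
  hits=36, n=9

Final answer: 36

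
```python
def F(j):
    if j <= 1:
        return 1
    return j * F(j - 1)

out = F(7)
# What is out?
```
Call trace:
F(j=7)
  F(j=6)
    F(j=5)
      F(j=4)
        F(j=3)
          F(j=2)
            F(j=1)
            -> return 1
          -> return 2
        -> return 6
      -> return 24
    -> return 120
  -> return 720
-> return 5040

Final answer: 5040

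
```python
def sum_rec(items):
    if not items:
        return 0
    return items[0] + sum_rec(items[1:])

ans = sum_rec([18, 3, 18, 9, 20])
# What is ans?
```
Call trace:
sum_rec(items=[18, 3, 18, 9, 20])
  sum_rec(items=[3, 18, 9, 20])
    sum_rec(items=[18, 9, 20])
      sum_rec(items=[9, 20])
        sum_rec(items=[20])
          sum_rec(items=[])
          -> return 0
        -> return 20
      -> return 29
    -> return 47
  -> return 50
-> return 68

Final answer: 68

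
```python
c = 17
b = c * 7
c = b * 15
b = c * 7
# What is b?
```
Trace:
  c=17
  c=17, b=119
  c=1785, b=119
  c=1785, b=12495

Final answer: 12495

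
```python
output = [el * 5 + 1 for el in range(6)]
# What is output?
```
Trace:
  el=0
  el=1
  el=2
  el=3
  el=4
  el=5
  output=[1, 6, 11, 16, 21, 26]

Final answer: [1, 6, 11, 16, 21, 26]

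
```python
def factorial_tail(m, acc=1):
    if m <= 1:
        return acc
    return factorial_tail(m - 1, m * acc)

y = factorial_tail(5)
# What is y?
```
Call trace:
factorial_tail(m=5, acc=1)
  factorial_tail(m=4, acc=5)
    factorial_tail(m=3, acc=20)
      factorial_tail(m=2, acc=60)
        factorial_tail(m=1, acc=120)
        -> return 120
      -> return 120
    -> return 120
  -> return 120
-> return 120

Final answer: 120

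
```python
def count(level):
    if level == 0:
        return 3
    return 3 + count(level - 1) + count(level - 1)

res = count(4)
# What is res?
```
Call trace (a repeated sub-call is expanded the first time; later identical calls just restate its return value):
count(level=4)
  count(level=3)
    count(level=2)
      count(level=1)
        count(level=0)
        -> return 3
        count(level=0)
        -> return 3
      -> return 9
      count(level=1) -> return 9  (same call as traced above)
    -> return 21
    count(level=2) -> return 21  (same call as traced above)
  -> return 45
  count(level=3) -> return 45  (same call as traced above)
-> return 93

Final answer: 93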